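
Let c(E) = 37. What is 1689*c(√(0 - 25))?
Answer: 62493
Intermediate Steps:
1689*c(√(0 - 25)) = 1689*37 = 62493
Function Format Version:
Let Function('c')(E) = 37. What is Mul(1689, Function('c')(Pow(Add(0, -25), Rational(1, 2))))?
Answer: 62493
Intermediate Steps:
Mul(1689, Function('c')(Pow(Add(0, -25), Rational(1, 2)))) = Mul(1689, 37) = 62493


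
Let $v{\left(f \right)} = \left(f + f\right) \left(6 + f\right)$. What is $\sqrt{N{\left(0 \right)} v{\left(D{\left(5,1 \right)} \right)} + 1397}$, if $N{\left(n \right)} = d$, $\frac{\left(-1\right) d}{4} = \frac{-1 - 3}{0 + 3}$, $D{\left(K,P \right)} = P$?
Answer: $\frac{\sqrt{13245}}{3} \approx 38.362$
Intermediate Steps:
$v{\left(f \right)} = 2 f \left(6 + f\right)$
$d = \frac{16}{3}$ ($d = - 4 \frac{-1 - 3}{0 + 3} = - 4 \left(- \frac{4}{3}\right) = - 4 \left(\left(-4\right) \frac{1}{3}\right) = \left(-4\right) \left(- \frac{4}{3}\right) = \frac{16}{3} \approx 5.3333$)
$N{\left(n \right)} = \frac{16}{3}$
$\sqrt{N{\left(0 \right)} v{\left(D{\left(5,1 \right)} \right)} + 1397} = \sqrt{\frac{16 \cdot 2 \cdot 1 \left(6 + 1\right)}{3} + 1397} = \sqrt{\frac{16 \cdot 2 \cdot 1 \cdot 7}{3} + 1397} = \sqrt{\frac{16}{3} \cdot 14 + 1397} = \sqrt{\frac{224}{3} + 1397} = \sqrt{\frac{4415}{3}} = \frac{\sqrt{13245}}{3}$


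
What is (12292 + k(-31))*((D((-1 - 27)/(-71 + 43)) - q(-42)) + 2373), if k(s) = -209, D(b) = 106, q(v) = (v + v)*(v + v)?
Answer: -55303891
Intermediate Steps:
q(v) = 4*v² (q(v) = (2*v)*(2*v) = 4*v²)
(12292 + k(-31))*((D((-1 - 27)/(-71 + 43)) - q(-42)) + 2373) = (12292 - 209)*((106 - 4*(-42)²) + 2373) = 12083*((106 - 4*1764) + 2373) = 12083*((106 - 1*7056) + 2373) = 12083*((106 - 7056) + 2373) = 12083*(-6950 + 2373) = 12083*(-4577) = -55303891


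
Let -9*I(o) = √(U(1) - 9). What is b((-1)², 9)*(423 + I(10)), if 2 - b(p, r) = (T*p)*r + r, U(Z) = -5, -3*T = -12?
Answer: -18189 + 43*I*√14/9 ≈ -18189.0 + 17.877*I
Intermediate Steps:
T = 4 (T = -⅓*(-12) = 4)
I(o) = -I*√14/9 (I(o) = -√(-5 - 9)/9 = -I*√14/9)
b(p, r) = 2 - r - 4*p*r (b(p, r) = 2 - ((4*p)*r + r) = 2 - (4*p*r + r) = 2 - (r + 4*p*r) = 2 + (-r - 4*p*r) = 2 - r - 4*p*r)
b((-1)², 9)*(423 + I(10)) = (2 - 1*9 - 4*(-1)²*9)*(423 - I*√14/9) = (2 - 9 - 4*1*9)*(423 - I*√14/9) = (2 - 9 - 36)*(423 - I*√14/9) = -43*(423 - I*√14/9) = -18189 + 43*I*√14/9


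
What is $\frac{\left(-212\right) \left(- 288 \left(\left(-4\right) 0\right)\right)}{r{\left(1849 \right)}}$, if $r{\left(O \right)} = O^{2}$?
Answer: $0$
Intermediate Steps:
$\frac{\left(-212\right) \left(- 288 \left(\left(-4\right) 0\right)\right)}{r{\left(1849 \right)}} = \frac{\left(-212\right) \left(- 288 \left(\left(-4\right) 0\right)\right)}{1849^{2}} = \frac{\left(-212\right) \left(\left(-288\right) 0\right)}{3418801} = \left(-212\right) 0 \cdot \frac{1}{3418801} = 0 \cdot \frac{1}{3418801} = 0$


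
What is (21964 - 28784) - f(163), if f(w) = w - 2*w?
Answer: -6657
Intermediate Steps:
f(w) = -w
(21964 - 28784) - f(163) = (21964 - 28784) - (-1)*163 = -6820 - 1*(-163) = -6820 + 163 = -6657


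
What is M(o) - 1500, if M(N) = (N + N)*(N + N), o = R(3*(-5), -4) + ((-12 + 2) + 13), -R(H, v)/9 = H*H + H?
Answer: 14241576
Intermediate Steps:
R(H, v) = -9*H - 9*H² (R(H, v) = -9*(H*H + H) = -9*(H² + H) = -9*(H + H²) = -9*H - 9*H²)
o = -1887 (o = -9*3*(-5)*(1 + 3*(-5)) + ((-12 + 2) + 13) = -9*(-15)*(1 - 15) + (-10 + 13) = -9*(-15)*(-14) + 3 = -1890 + 3 = -1887)
M(N) = 4*N² (M(N) = (2*N)*(2*N) = 4*N²)
M(o) - 1500 = 4*(-1887)² - 1500 = 4*3560769 - 1500 = 14243076 - 1500 = 14241576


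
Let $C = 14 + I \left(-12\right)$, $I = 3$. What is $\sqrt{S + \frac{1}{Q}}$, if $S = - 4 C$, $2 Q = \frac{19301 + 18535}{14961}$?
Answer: $\frac{\sqrt{3530823990}}{6306} \approx 9.4229$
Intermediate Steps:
$Q = \frac{6306}{4987}$ ($Q = \frac{\left(19301 + 18535\right) \frac{1}{14961}}{2} = \frac{37836 \cdot \frac{1}{14961}}{2} = \frac{1}{2} \cdot \frac{12612}{4987} = \frac{6306}{4987} \approx 1.2645$)
$C = -22$ ($C = 14 + 3 \left(-12\right) = 14 - 36 = -22$)
$S = 88$ ($S = \left(-4\right) \left(-22\right) = 88$)
$\sqrt{S + \frac{1}{Q}} = \sqrt{88 + \frac{1}{\frac{6306}{4987}}} = \sqrt{88 + \frac{4987}{6306}} = \sqrt{\frac{559915}{6306}} = \frac{\sqrt{3530823990}}{6306}$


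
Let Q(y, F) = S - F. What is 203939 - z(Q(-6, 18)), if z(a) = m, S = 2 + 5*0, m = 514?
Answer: 203425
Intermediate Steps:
S = 2 (S = 2 + 0 = 2)
Q(y, F) = 2 - F
z(a) = 514
203939 - z(Q(-6, 18)) = 203939 - 1*514 = 203939 - 514 = 203425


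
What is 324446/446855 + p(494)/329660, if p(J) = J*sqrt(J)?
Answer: 324446/446855 + 247*sqrt(494)/164830 ≈ 0.75937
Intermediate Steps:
p(J) = J**(3/2)
324446/446855 + p(494)/329660 = 324446/446855 + 494**(3/2)/329660 = 324446*(1/446855) + (494*sqrt(494))*(1/329660) = 324446/446855 + 247*sqrt(494)/164830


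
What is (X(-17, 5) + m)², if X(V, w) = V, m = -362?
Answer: 143641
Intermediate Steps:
(X(-17, 5) + m)² = (-17 - 362)² = (-379)² = 143641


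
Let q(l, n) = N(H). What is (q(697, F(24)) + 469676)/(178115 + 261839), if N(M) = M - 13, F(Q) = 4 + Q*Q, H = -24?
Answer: 469639/439954 ≈ 1.0675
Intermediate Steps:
F(Q) = 4 + Q²
N(M) = -13 + M
q(l, n) = -37 (q(l, n) = -13 - 24 = -37)
(q(697, F(24)) + 469676)/(178115 + 261839) = (-37 + 469676)/(178115 + 261839) = 469639/439954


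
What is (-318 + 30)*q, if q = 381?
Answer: -109728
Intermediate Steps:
(-318 + 30)*q = (-318 + 30)*381 = -288*381 = -109728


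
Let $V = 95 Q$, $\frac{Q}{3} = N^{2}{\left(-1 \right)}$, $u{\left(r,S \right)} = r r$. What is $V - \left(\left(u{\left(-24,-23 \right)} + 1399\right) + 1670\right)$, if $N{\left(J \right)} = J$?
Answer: $-3360$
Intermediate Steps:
$u{\left(r,S \right)} = r^{2}$
$Q = 3$ ($Q = 3 \left(-1\right)^{2} = 3 \cdot 1 = 3$)
$V = 285$ ($V = 95 \cdot 3 = 285$)
$V - \left(\left(u{\left(-24,-23 \right)} + 1399\right) + 1670\right) = 285 - \left(\left(\left(-24\right)^{2} + 1399\right) + 1670\right) = 285 - \left(\left(576 + 1399\right) + 1670\right) = 285 - \left(1975 + 1670\right) = 285 - 3645 = -3360$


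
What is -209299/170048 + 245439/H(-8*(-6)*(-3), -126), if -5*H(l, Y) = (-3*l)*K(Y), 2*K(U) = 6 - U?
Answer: -745311071/16834752 ≈ -44.272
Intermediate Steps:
K(U) = 3 - U/2 (K(U) = (6 - U)/2 = 3 - U/2)
H(l, Y) = 3*l*(3 - Y/2)/5 (H(l, Y) = -(-3*l)*(3 - Y/2)/5 = -(-3)*l*(3 - Y/2)/5 = 3*l*(3 - Y/2)/5)
-209299/170048 + 245439/H(-8*(-6)*(-3), -126) = -209299/170048 + 245439/((3*(-8*(-6)*(-3))*(6 - 1*(-126))/10)) = -209299*1/170048 + 245439/((3*(48*(-3))*(6 + 126)/10)) = -209299/170048 + 245439/(((3/10)*(-144)*132)) = -209299/170048 + 245439/(-28512/5) = -209299/170048 + 245439*(-5/28512) = -209299/170048 - 136355/3168 = -745311071/16834752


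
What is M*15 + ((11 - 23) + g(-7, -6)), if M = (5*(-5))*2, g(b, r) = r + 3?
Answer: -765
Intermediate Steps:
g(b, r) = 3 + r
M = -50 (M = -25*2 = -50)
M*15 + ((11 - 23) + g(-7, -6)) = -50*15 + ((11 - 23) + (3 - 6)) = -750 + (-12 - 3) = -750 - 15 = -765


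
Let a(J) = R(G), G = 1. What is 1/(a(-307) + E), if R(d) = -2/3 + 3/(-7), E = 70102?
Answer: 21/1472119 ≈ 1.4265e-5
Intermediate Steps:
R(d) = -23/21 (R(d) = -2*⅓ + 3*(-⅐) = -⅔ - 3/7 = -23/21)
a(J) = -23/21
1/(a(-307) + E) = 1/(-23/21 + 70102) = 1/(1472119/21) = 21/1472119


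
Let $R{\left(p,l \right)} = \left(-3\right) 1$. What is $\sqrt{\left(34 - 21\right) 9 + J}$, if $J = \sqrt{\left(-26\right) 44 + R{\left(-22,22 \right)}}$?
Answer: $\sqrt{117 + i \sqrt{1147}} \approx 10.927 + 1.5497 i$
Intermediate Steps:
$R{\left(p,l \right)} = -3$
$J = i \sqrt{1147}$ ($J = \sqrt{\left(-26\right) 44 - 3} = \sqrt{-1144 - 3} = \sqrt{-1147} = i \sqrt{1147} \approx 33.867 i$)
$\sqrt{\left(34 - 21\right) 9 + J} = \sqrt{\left(34 - 21\right) 9 + i \sqrt{1147}} = \sqrt{13 \cdot 9 + i \sqrt{1147}} = \sqrt{117 + i \sqrt{1147}}$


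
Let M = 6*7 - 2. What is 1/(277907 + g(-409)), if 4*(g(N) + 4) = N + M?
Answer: 4/1111243 ≈ 3.5996e-6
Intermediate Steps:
M = 40 (M = 42 - 2 = 40)
g(N) = 6 + N/4 (g(N) = -4 + (N + 40)/4 = -4 + (40 + N)/4 = -4 + (10 + N/4) = 6 + N/4)
1/(277907 + g(-409)) = 1/(277907 + (6 + (1/4)*(-409))) = 1/(277907 + (6 - 409/4)) = 1/(277907 - 385/4) = 1/(1111243/4) = 4/1111243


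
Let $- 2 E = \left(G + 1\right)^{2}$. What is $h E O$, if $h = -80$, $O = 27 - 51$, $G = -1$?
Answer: $0$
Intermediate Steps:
$O = -24$ ($O = 27 - 51 = -24$)
$E = 0$ ($E = - \frac{\left(-1 + 1\right)^{2}}{2} = - \frac{0^{2}}{2} = \left(- \frac{1}{2}\right) 0 = 0$)
$h E O = \left(-80\right) 0 \left(-24\right) = 0 \left(-24\right) = 0$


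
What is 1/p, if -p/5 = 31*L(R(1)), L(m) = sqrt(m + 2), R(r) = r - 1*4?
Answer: I/155 ≈ 0.0064516*I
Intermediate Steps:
R(r) = -4 + r (R(r) = r - 4 = -4 + r)
L(m) = sqrt(2 + m)
p = -155*I (p = -155*sqrt(2 + (-4 + 1)) = -155*sqrt(2 - 3) = -155*sqrt(-1) = -155*I ≈ -155.0*I)
1/p = 1/(-155*I) = I/155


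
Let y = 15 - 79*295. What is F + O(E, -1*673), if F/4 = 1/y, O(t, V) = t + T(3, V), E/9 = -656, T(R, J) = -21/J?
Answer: -46269906641/7837085 ≈ -5904.0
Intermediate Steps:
E = -5904 (E = 9*(-656) = -5904)
y = -23290 (y = 15 - 23305 = -23290)
O(t, V) = t - 21/V
F = -2/11645 (F = 4/(-23290) = 4*(-1/23290) = -2/11645 ≈ -0.00017175)
F + O(E, -1*673) = -2/11645 + (-5904 - 21/((-1*673))) = -2/11645 + (-5904 - 21/(-673)) = -2/11645 + (-5904 - 21*(-1/673)) = -2/11645 + (-5904 + 21/673) = -2/11645 - 3973371/673 = -46269906641/7837085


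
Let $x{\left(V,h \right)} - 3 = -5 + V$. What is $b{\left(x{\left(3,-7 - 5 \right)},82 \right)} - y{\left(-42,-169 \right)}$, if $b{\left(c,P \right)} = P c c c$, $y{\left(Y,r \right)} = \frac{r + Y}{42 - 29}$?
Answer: $\frac{1277}{13} \approx 98.231$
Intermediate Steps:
$y{\left(Y,r \right)} = \frac{Y}{13} + \frac{r}{13}$ ($y{\left(Y,r \right)} = \frac{Y + r}{13} = \left(Y + r\right) \frac{1}{13} = \frac{Y}{13} + \frac{r}{13}$)
$x{\left(V,h \right)} = -2 + V$ ($x{\left(V,h \right)} = 3 + \left(-5 + V\right) = -2 + V$)
$b{\left(c,P \right)} = P c^{3}$ ($b{\left(c,P \right)} = P c c^{2} = P c^{3}$)
$b{\left(x{\left(3,-7 - 5 \right)},82 \right)} - y{\left(-42,-169 \right)} = 82 \left(-2 + 3\right)^{3} - \left(\frac{1}{13} \left(-42\right) + \frac{1}{13} \left(-169\right)\right) = 82 \cdot 1^{3} - \left(- \frac{42}{13} - 13\right) = 82 \cdot 1 - - \frac{211}{13} = 82 + \frac{211}{13} = \frac{1277}{13}$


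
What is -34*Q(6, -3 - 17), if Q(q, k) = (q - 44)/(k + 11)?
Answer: -1292/9 ≈ -143.56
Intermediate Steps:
Q(q, k) = (-44 + q)/(11 + k)
-34*Q(6, -3 - 17) = -34*(-44 + 6)/(11 + (-3 - 17)) = -34*(-38)/(11 - 20) = -34*(-38)/(-9) = -(-34)*(-38)/9 = -34*38/9 = -1292/9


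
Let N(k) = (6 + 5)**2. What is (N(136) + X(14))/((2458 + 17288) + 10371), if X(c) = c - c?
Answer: 121/30117 ≈ 0.0040177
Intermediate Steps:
N(k) = 121 (N(k) = 11**2 = 121)
X(c) = 0
(N(136) + X(14))/((2458 + 17288) + 10371) = (121 + 0)/((2458 + 17288) + 10371) = 121/(19746 + 10371) = 121/30117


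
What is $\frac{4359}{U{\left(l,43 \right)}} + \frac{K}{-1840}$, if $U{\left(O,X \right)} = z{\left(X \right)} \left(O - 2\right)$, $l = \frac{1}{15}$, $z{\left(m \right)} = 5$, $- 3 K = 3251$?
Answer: $- \frac{72090761}{160080} \approx -450.34$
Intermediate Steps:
$K = - \frac{3251}{3}$ ($K = \left(- \frac{1}{3}\right) 3251 = - \frac{3251}{3} \approx -1083.7$)
$l = \frac{1}{15} \approx 0.066667$
$U{\left(O,X \right)} = -10 + 5 O$ ($U{\left(O,X \right)} = 5 \left(O - 2\right) = 5 \left(-2 + O\right) = -10 + 5 O$)
$\frac{4359}{U{\left(l,43 \right)}} + \frac{K}{-1840} = \frac{4359}{-10 + 5 \cdot \frac{1}{15}} - \frac{3251}{3 \left(-1840\right)} = \frac{4359}{-10 + \frac{1}{3}} - - \frac{3251}{5520} = \frac{4359}{- \frac{29}{3}} + \frac{3251}{5520} = 4359 \left(- \frac{3}{29}\right) + \frac{3251}{5520} = - \frac{13077}{29} + \frac{3251}{5520} = - \frac{72090761}{160080}$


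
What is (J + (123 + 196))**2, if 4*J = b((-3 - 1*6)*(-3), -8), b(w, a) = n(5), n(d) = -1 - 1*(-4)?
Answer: 1635841/16 ≈ 1.0224e+5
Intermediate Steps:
n(d) = 3 (n(d) = -1 + 4 = 3)
b(w, a) = 3
J = 3/4 (J = (1/4)*3 = 3/4 ≈ 0.75000)
(J + (123 + 196))**2 = (3/4 + (123 + 196))**2 = (3/4 + 319)**2 = (1279/4)**2 = 1635841/16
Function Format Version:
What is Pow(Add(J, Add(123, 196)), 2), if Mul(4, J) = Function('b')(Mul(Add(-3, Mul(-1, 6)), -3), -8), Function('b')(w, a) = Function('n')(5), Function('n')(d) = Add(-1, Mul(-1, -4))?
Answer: Rational(1635841, 16) ≈ 1.0224e+5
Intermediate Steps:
Function('n')(d) = 3 (Function('n')(d) = Add(-1, 4) = 3)
Function('b')(w, a) = 3
J = Rational(3, 4) (J = Mul(Rational(1, 4), 3) = Rational(3, 4) ≈ 0.75000)
Pow(Add(J, Add(123, 196)), 2) = Pow(Add(Rational(3, 4), Add(123, 196)), 2) = Pow(Add(Rational(3, 4), 319), 2) = Pow(Rational(1279, 4), 2) = Rational(1635841, 16)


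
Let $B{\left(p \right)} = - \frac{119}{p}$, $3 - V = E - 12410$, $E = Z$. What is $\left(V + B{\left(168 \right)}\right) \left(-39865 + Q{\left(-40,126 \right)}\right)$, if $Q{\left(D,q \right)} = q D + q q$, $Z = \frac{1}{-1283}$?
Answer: $- \frac{11094863740961}{30792} \approx -3.6032 \cdot 10^{8}$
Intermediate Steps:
$Z = - \frac{1}{1283} \approx -0.00077942$
$E = - \frac{1}{1283} \approx -0.00077942$
$Q{\left(D,q \right)} = q^{2} + D q$ ($Q{\left(D,q \right)} = D q + q^{2} = q^{2} + D q$)
$V = \frac{15925880}{1283}$ ($V = 3 - \left(- \frac{1}{1283} - 12410\right) = 3 - - \frac{15922031}{1283} = 3 + \frac{15922031}{1283} = \frac{15925880}{1283} \approx 12413.0$)
$\left(V + B{\left(168 \right)}\right) \left(-39865 + Q{\left(-40,126 \right)}\right) = \left(\frac{15925880}{1283} - \frac{119}{168}\right) \left(-39865 + 126 \left(-40 + 126\right)\right) = \left(\frac{15925880}{1283} - \frac{17}{24}\right) \left(-39865 + 126 \cdot 86\right) = \left(\frac{15925880}{1283} - \frac{17}{24}\right) \left(-39865 + 10836\right) = \frac{382199309}{30792} \left(-29029\right) = - \frac{11094863740961}{30792}$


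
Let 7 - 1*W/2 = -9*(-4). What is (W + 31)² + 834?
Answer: 1563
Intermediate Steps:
W = -58 (W = 14 - (-18)*(-4) = 14 - 2*36 = 14 - 72 = -58)
(W + 31)² + 834 = (-58 + 31)² + 834 = (-27)² + 834 = 729 + 834 = 1563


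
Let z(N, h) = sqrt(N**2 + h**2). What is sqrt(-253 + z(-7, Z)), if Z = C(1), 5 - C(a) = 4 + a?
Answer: I*sqrt(246) ≈ 15.684*I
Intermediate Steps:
C(a) = 1 - a (C(a) = 5 - (4 + a) = 5 + (-4 - a) = 1 - a)
Z = 0 (Z = 1 - 1*1 = 1 - 1 = 0)
sqrt(-253 + z(-7, Z)) = sqrt(-253 + sqrt((-7)**2 + 0**2)) = sqrt(-253 + sqrt(49 + 0)) = sqrt(-253 + sqrt(49)) = sqrt(-253 + 7) = sqrt(-246) = I*sqrt(246)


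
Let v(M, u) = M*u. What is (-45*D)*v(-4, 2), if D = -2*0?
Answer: 0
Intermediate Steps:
D = 0
(-45*D)*v(-4, 2) = (-45*0)*(-4*2) = 0*(-8) = 0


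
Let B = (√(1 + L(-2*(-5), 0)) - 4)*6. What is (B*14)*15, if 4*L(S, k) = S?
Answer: -5040 + 630*√14 ≈ -2682.8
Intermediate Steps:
L(S, k) = S/4
B = -24 + 3*√14 (B = (√(1 + (-2*(-5))/4) - 4)*6 = (√(1 + (¼)*10) - 4)*6 = (√(1 + 5/2) - 4)*6 = (√(7/2) - 4)*6 = (√14/2 - 4)*6 = (-4 + √14/2)*6 = -24 + 3*√14 ≈ -12.775)
(B*14)*15 = ((-24 + 3*√14)*14)*15 = (-336 + 42*√14)*15 = -5040 + 630*√14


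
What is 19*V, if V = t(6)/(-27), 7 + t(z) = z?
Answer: 19/27 ≈ 0.70370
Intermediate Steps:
t(z) = -7 + z
V = 1/27 (V = (-7 + 6)/(-27) = -1*(-1/27) = 1/27 ≈ 0.037037)
19*V = 19*(1/27) = 19/27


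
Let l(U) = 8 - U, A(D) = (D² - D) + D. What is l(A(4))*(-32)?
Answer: 256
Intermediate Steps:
A(D) = D²
l(A(4))*(-32) = (8 - 1*4²)*(-32) = (8 - 1*16)*(-32) = (8 - 16)*(-32) = -8*(-32) = 256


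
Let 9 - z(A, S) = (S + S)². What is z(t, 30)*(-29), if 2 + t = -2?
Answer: 104139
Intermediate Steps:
t = -4 (t = -2 - 2 = -4)
z(A, S) = 9 - 4*S² (z(A, S) = 9 - (S + S)² = 9 - (2*S)² = 9 - 4*S²)
z(t, 30)*(-29) = (9 - 4*30²)*(-29) = (9 - 4*900)*(-29) = (9 - 3600)*(-29) = -3591*(-29) = 104139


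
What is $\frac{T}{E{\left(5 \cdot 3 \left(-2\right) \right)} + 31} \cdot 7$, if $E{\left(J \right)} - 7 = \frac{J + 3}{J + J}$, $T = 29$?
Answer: $\frac{4060}{769} \approx 5.2796$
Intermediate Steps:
$E{\left(J \right)} = 7 + \frac{3 + J}{2 J}$ ($E{\left(J \right)} = 7 + \frac{J + 3}{J + J} = 7 + \frac{3 + J}{2 J}$)
$\frac{T}{E{\left(5 \cdot 3 \left(-2\right) \right)} + 31} \cdot 7 = \frac{1}{\frac{3 \left(1 + 5 \cdot 5 \cdot 3 \left(-2\right)\right)}{2 \cdot 5 \cdot 3 \left(-2\right)} + 31} \cdot 29 \cdot 7 = \frac{1}{\frac{3 \left(1 + 5 \cdot 15 \left(-2\right)\right)}{2 \cdot 15 \left(-2\right)} + 31} \cdot 29 \cdot 7 = \frac{1}{\frac{3 \left(1 + 5 \left(-30\right)\right)}{2 \left(-30\right)} + 31} \cdot 29 \cdot 7 = \frac{1}{\frac{3}{2} \left(- \frac{1}{30}\right) \left(1 - 150\right) + 31} \cdot 29 \cdot 7 = \frac{1}{\frac{3}{2} \left(- \frac{1}{30}\right) \left(-149\right) + 31} \cdot 29 \cdot 7 = \frac{1}{\frac{149}{20} + 31} \cdot 29 \cdot 7 = \frac{1}{\frac{769}{20}} \cdot 29 \cdot 7 = \frac{20}{769} \cdot 29 \cdot 7 = \frac{580}{769} \cdot 7 = \frac{4060}{769}$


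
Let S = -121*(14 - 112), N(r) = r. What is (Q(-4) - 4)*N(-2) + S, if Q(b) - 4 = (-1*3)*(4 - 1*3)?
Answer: 11864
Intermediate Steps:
Q(b) = 1 (Q(b) = 4 + (-1*3)*(4 - 1*3) = 4 - 3*(4 - 3) = 4 - 3*1 = 4 - 3 = 1)
S = 11858 (S = -121*(-98) = 11858)
(Q(-4) - 4)*N(-2) + S = (1 - 4)*(-2) + 11858 = -3*(-2) + 11858 = 6 + 11858 = 11864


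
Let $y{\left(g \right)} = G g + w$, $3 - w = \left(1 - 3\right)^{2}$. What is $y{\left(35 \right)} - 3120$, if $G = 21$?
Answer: $-2386$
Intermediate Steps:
$w = -1$ ($w = 3 - \left(1 - 3\right)^{2} = 3 - \left(-2\right)^{2} = 3 - 4 = -1$)
$y{\left(g \right)} = -1 + 21 g$ ($y{\left(g \right)} = 21 g - 1 = -1 + 21 g$)
$y{\left(35 \right)} - 3120 = \left(-1 + 21 \cdot 35\right) - 3120 = \left(-1 + 735\right) - 3120 = 734 - 3120 = -2386$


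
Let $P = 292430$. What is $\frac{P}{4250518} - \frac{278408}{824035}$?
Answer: $- \frac{471202830147}{1751287800065} \approx -0.26906$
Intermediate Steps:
$\frac{P}{4250518} - \frac{278408}{824035} = \frac{292430}{4250518} - \frac{278408}{824035} = 292430 \cdot \frac{1}{4250518} - \frac{278408}{824035} = \frac{146215}{2125259} - \frac{278408}{824035} = - \frac{471202830147}{1751287800065}$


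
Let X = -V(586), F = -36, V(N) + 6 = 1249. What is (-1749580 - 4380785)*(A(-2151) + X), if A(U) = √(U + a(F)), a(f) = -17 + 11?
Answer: 7620043695 - 6130365*I*√2157 ≈ 7.62e+9 - 2.8472e+8*I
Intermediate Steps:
V(N) = 1243 (V(N) = -6 + 1249 = 1243)
a(f) = -6
X = -1243 (X = -1*1243 = -1243)
A(U) = √(-6 + U) (A(U) = √(U - 6) = √(-6 + U))
(-1749580 - 4380785)*(A(-2151) + X) = (-1749580 - 4380785)*(√(-6 - 2151) - 1243) = -6130365*(√(-2157) - 1243) = -6130365*(I*√2157 - 1243) = -6130365*(-1243 + I*√2157) = 7620043695 - 6130365*I*√2157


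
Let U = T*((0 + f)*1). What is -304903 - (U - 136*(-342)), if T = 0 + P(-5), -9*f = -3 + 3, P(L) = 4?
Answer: -351415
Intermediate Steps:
f = 0 (f = -(-3 + 3)/9 = -1/9*0 = 0)
T = 4 (T = 0 + 4 = 4)
U = 0 (U = 4*((0 + 0)*1) = 4*(0*1) = 4*0 = 0)
-304903 - (U - 136*(-342)) = -304903 - (0 - 136*(-342)) = -304903 - (0 + 46512) = -304903 - 1*46512 = -304903 - 46512 = -351415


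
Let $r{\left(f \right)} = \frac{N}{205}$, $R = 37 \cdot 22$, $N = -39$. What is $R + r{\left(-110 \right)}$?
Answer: $\frac{166831}{205} \approx 813.81$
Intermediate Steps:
$R = 814$
$r{\left(f \right)} = - \frac{39}{205}$
$R + r{\left(-110 \right)} = 814 - \frac{39}{205} = \frac{166831}{205}$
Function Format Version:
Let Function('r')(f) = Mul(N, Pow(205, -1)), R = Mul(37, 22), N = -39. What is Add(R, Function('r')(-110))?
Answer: Rational(166831, 205) ≈ 813.81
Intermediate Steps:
R = 814
Function('r')(f) = Rational(-39, 205) (Function('r')(f) = Mul(-39, Pow(205, -1)) = Mul(-39, Rational(1, 205)) = Rational(-39, 205))
Add(R, Function('r')(-110)) = Add(814, Rational(-39, 205)) = Rational(166831, 205)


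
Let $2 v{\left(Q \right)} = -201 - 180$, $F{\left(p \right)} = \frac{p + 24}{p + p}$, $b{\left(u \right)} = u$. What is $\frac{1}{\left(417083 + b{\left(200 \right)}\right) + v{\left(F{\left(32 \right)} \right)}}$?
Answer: $\frac{2}{834185} \approx 2.3975 \cdot 10^{-6}$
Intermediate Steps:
$F{\left(p \right)} = \frac{24 + p}{2 p}$
$v{\left(Q \right)} = - \frac{381}{2}$ ($v{\left(Q \right)} = \frac{-201 - 180}{2} = \frac{1}{2} \left(-381\right) = - \frac{381}{2}$)
$\frac{1}{\left(417083 + b{\left(200 \right)}\right) + v{\left(F{\left(32 \right)} \right)}} = \frac{1}{\left(417083 + 200\right) - \frac{381}{2}} = \frac{1}{417283 - \frac{381}{2}} = \frac{1}{\frac{834185}{2}} = \frac{2}{834185}$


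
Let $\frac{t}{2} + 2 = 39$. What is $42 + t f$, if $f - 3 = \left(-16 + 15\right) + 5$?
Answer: $560$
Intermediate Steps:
$t = 74$ ($t = -4 + 2 \cdot 39 = -4 + 78 = 74$)
$f = 7$ ($f = 3 + \left(\left(-16 + 15\right) + 5\right) = 3 + \left(-1 + 5\right) = 3 + 4 = 7$)
$42 + t f = 42 + 74 \cdot 7 = 42 + 518 = 560$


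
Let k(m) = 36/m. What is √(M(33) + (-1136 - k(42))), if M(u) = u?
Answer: I*√54089/7 ≈ 33.224*I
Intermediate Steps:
√(M(33) + (-1136 - k(42))) = √(33 + (-1136 - 36/42)) = √(33 + (-1136 - 1*6/7)) = √(33 + (-1136 - 6/7)) = √(33 - 7958/7) = √(-7727/7) = I*√54089/7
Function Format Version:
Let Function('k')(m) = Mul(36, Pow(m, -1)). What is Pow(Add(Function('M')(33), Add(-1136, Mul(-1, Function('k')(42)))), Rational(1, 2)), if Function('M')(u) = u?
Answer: Mul(Rational(1, 7), I, Pow(54089, Rational(1, 2))) ≈ Mul(33.224, I)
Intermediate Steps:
Pow(Add(Function('M')(33), Add(-1136, Mul(-1, Function('k')(42)))), Rational(1, 2)) = Pow(Add(33, Add(-1136, Mul(-1, Mul(36, Pow(42, -1))))), Rational(1, 2)) = Pow(Add(33, Add(-1136, Mul(-1, Mul(36, Rational(1, 42))))), Rational(1, 2)) = Pow(Add(33, Add(-1136, Mul(-1, Rational(6, 7)))), Rational(1, 2)) = Pow(Add(33, Add(-1136, Rational(-6, 7))), Rational(1, 2)) = Pow(Add(33, Rational(-7958, 7)), Rational(1, 2)) = Pow(Rational(-7727, 7), Rational(1, 2)) = Mul(Rational(1, 7), I, Pow(54089, Rational(1, 2)))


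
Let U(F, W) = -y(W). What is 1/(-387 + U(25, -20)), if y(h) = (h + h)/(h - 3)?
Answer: -23/8941 ≈ -0.0025724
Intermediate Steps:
y(h) = 2*h/(-3 + h) (y(h) = (2*h)/(-3 + h) = 2*h/(-3 + h))
U(F, W) = -2*W/(-3 + W)
1/(-387 + U(25, -20)) = 1/(-387 - 2*(-20)/(-3 - 20)) = 1/(-387 - 2*(-20)/(-23)) = 1/(-387 - 2*(-20)*(-1/23)) = 1/(-387 - 40/23) = 1/(-8941/23) = -23/8941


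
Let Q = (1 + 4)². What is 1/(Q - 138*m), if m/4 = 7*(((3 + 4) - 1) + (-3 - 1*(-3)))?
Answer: -1/23159 ≈ -4.3180e-5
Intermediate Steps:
Q = 25 (Q = 5² = 25)
m = 168 (m = 4*(7*(((3 + 4) - 1) + (-3 - 1*(-3)))) = 4*(7*((7 - 1) + (-3 + 3))) = 4*(7*(6 + 0)) = 4*(7*6) = 4*42 = 168)
1/(Q - 138*m) = 1/(25 - 138*168) = 1/(25 - 23184) = 1/(-23159) = -1/23159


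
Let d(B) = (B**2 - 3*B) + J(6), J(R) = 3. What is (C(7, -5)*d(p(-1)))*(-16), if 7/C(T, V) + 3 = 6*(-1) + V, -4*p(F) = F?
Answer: 37/2 ≈ 18.500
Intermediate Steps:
p(F) = -F/4
C(T, V) = 7/(-9 + V) (C(T, V) = 7/(-3 + (6*(-1) + V)) = 7/(-3 + (-6 + V)) = 7/(-9 + V))
d(B) = 3 + B**2 - 3*B (d(B) = (B**2 - 3*B) + 3 = 3 + B**2 - 3*B)
(C(7, -5)*d(p(-1)))*(-16) = ((7/(-9 - 5))*(3 + (-1/4*(-1))**2 - (-3)*(-1)/4))*(-16) = ((7/(-14))*(3 + (1/4)**2 - 3*1/4))*(-16) = ((7*(-1/14))*(3 + 1/16 - 3/4))*(-16) = -1/2*37/16*(-16) = -37/32*(-16) = 37/2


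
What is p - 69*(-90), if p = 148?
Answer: 6358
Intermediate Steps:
p - 69*(-90) = 148 - 69*(-90) = 148 + 6210 = 6358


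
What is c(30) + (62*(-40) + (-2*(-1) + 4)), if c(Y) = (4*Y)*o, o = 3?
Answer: -2114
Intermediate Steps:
c(Y) = 12*Y (c(Y) = (4*Y)*3 = 12*Y)
c(30) + (62*(-40) + (-2*(-1) + 4)) = 12*30 + (62*(-40) + (-2*(-1) + 4)) = 360 + (-2480 + (2 + 4)) = 360 + (-2480 + 6) = 360 - 2474 = -2114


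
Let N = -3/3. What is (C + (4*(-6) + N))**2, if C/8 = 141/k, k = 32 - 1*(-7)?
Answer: 2601/169 ≈ 15.391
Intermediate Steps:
k = 39 (k = 32 + 7 = 39)
N = -1 (N = -3*1/3 = -1)
C = 376/13 (C = 8*(141/39) = 8*(141*(1/39)) = 8*(47/13) = 376/13 ≈ 28.923)
(C + (4*(-6) + N))**2 = (376/13 + (4*(-6) - 1))**2 = (376/13 + (-24 - 1))**2 = (376/13 - 25)**2 = (51/13)**2 = 2601/169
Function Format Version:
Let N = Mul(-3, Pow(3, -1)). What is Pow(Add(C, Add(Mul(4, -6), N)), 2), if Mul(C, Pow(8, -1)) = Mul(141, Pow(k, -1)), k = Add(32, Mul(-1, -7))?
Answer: Rational(2601, 169) ≈ 15.391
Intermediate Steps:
k = 39 (k = Add(32, 7) = 39)
N = -1 (N = Mul(-3, Rational(1, 3)) = -1)
C = Rational(376, 13) (C = Mul(8, Mul(141, Pow(39, -1))) = Mul(8, Mul(141, Rational(1, 39))) = Mul(8, Rational(47, 13)) = Rational(376, 13) ≈ 28.923)
Pow(Add(C, Add(Mul(4, -6), N)), 2) = Pow(Add(Rational(376, 13), Add(Mul(4, -6), -1)), 2) = Pow(Add(Rational(376, 13), Add(-24, -1)), 2) = Pow(Add(Rational(376, 13), -25), 2) = Pow(Rational(51, 13), 2) = Rational(2601, 169)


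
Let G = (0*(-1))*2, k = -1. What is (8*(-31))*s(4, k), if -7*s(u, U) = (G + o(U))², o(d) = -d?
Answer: 248/7 ≈ 35.429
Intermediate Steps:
G = 0 (G = 0*2 = 0)
s(u, U) = -U²/7 (s(u, U) = -(0 - U)²/7 = -U²/7)
(8*(-31))*s(4, k) = (8*(-31))*(-⅐*(-1)²) = -(-248)/7 = -248*(-⅐) = 248/7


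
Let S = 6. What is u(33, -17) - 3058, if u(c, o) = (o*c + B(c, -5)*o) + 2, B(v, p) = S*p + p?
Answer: -3022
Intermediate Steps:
B(v, p) = 7*p (B(v, p) = 6*p + p = 7*p)
u(c, o) = 2 - 35*o + c*o (u(c, o) = (o*c + (7*(-5))*o) + 2 = (c*o - 35*o) + 2 = (-35*o + c*o) + 2 = 2 - 35*o + c*o)
u(33, -17) - 3058 = (2 - 35*(-17) + 33*(-17)) - 3058 = (2 + 595 - 561) - 3058 = 36 - 3058 = -3022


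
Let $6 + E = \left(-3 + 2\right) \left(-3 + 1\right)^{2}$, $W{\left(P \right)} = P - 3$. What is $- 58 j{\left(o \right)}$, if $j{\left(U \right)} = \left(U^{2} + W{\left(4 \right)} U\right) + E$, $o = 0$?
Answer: $580$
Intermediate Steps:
$W{\left(P \right)} = -3 + P$
$E = -10$ ($E = -6 + \left(-3 + 2\right) \left(-3 + 1\right)^{2} = -6 - \left(-2\right)^{2} = -6 - 4 = -10$)
$j{\left(U \right)} = -10 + U + U^{2}$ ($j{\left(U \right)} = \left(U^{2} + \left(-3 + 4\right) U\right) - 10 = \left(U^{2} + 1 U\right) - 10 = \left(U^{2} + U\right) - 10 = \left(U + U^{2}\right) - 10 = -10 + U + U^{2}$)
$- 58 j{\left(o \right)} = - 58 \left(-10 + 0 + 0^{2}\right) = - 58 \left(-10 + 0 + 0\right) = \left(-58\right) \left(-10\right) = 580$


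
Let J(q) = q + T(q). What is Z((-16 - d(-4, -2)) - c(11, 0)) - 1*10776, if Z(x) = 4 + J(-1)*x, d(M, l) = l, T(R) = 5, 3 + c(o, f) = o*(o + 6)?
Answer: -11564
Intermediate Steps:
c(o, f) = -3 + o*(6 + o) (c(o, f) = -3 + o*(o + 6) = -3 + o*(6 + o))
J(q) = 5 + q (J(q) = q + 5 = 5 + q)
Z(x) = 4 + 4*x (Z(x) = 4 + (5 - 1)*x = 4 + 4*x)
Z((-16 - d(-4, -2)) - c(11, 0)) - 1*10776 = (4 + 4*((-16 - 1*(-2)) - (-3 + 11**2 + 6*11))) - 1*10776 = (4 + 4*((-16 + 2) - (-3 + 121 + 66))) - 10776 = (4 + 4*(-14 - 1*184)) - 10776 = (4 + 4*(-14 - 184)) - 10776 = (4 + 4*(-198)) - 10776 = (4 - 792) - 10776 = -788 - 10776 = -11564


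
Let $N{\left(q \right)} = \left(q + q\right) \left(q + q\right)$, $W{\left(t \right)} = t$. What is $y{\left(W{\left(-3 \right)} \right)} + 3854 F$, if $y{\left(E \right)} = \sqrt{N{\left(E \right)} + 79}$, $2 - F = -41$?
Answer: $165722 + \sqrt{115} \approx 1.6573 \cdot 10^{5}$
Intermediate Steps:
$F = 43$ ($F = 2 - -41 = 2 + 41 = 43$)
$N{\left(q \right)} = 4 q^{2}$ ($N{\left(q \right)} = 2 q 2 q = 4 q^{2}$)
$y{\left(E \right)} = \sqrt{79 + 4 E^{2}}$ ($y{\left(E \right)} = \sqrt{4 E^{2} + 79} = \sqrt{79 + 4 E^{2}}$)
$y{\left(W{\left(-3 \right)} \right)} + 3854 F = \sqrt{79 + 4 \left(-3\right)^{2}} + 3854 \cdot 43 = \sqrt{79 + 4 \cdot 9} + 165722 = \sqrt{79 + 36} + 165722 = \sqrt{115} + 165722 = 165722 + \sqrt{115}$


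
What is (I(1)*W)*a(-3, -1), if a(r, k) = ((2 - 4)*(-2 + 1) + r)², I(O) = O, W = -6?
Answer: -6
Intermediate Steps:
a(r, k) = (2 + r)² (a(r, k) = (-2*(-1) + r)² = (2 + r)²)
(I(1)*W)*a(-3, -1) = (1*(-6))*(2 - 3)² = -6*(-1)² = -6*1 = -6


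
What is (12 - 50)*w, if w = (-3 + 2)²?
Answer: -38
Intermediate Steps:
w = 1 (w = (-1)² = 1)
(12 - 50)*w = (12 - 50)*1 = -38*1 = -38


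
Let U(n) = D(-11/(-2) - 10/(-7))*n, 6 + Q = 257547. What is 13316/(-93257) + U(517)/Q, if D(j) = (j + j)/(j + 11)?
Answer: -851429914370/6028392760287 ≈ -0.14124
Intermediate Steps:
Q = 257541 (Q = -6 + 257547 = 257541)
D(j) = 2*j/(11 + j) (D(j) = (2*j)/(11 + j) = 2*j/(11 + j))
U(n) = 194*n/251 (U(n) = (2*(-11/(-2) - 10/(-7))/(11 + (-11/(-2) - 10/(-7))))*n = (2*(-11*(-½) - 10*(-⅐))/(11 + (-11*(-½) - 10*(-⅐))))*n = (2*(11/2 + 10/7)/(11 + (11/2 + 10/7)))*n = (2*(97/14)/(11 + 97/14))*n = (2*(97/14)/(251/14))*n = (2*(97/14)*(14/251))*n = 194*n/251)
13316/(-93257) + U(517)/Q = 13316/(-93257) + ((194/251)*517)/257541 = 13316*(-1/93257) + (100298/251)*(1/257541) = -13316/93257 + 100298/64642791 = -851429914370/6028392760287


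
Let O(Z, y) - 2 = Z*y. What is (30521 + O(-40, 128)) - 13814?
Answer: 11589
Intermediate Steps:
O(Z, y) = 2 + Z*y
(30521 + O(-40, 128)) - 13814 = (30521 + (2 - 40*128)) - 13814 = (30521 + (2 - 5120)) - 13814 = (30521 - 5118) - 13814 = 25403 - 13814 = 11589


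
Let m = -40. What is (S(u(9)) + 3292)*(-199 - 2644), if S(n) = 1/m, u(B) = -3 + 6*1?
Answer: -374363397/40 ≈ -9.3591e+6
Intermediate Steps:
u(B) = 3 (u(B) = -3 + 6 = 3)
S(n) = -1/40 (S(n) = 1/(-40) = -1/40)
(S(u(9)) + 3292)*(-199 - 2644) = (-1/40 + 3292)*(-199 - 2644) = (131679/40)*(-2843) = -374363397/40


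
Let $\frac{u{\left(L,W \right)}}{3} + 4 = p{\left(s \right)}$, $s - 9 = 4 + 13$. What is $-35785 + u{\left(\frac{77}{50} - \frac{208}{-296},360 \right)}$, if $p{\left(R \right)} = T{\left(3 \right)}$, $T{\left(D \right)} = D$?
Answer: $-35788$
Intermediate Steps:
$s = 26$ ($s = 9 + \left(4 + 13\right) = 9 + 17 = 26$)
$p{\left(R \right)} = 3$
$u{\left(L,W \right)} = -3$ ($u{\left(L,W \right)} = -12 + 3 \cdot 3 = -12 + 9 = -3$)
$-35785 + u{\left(\frac{77}{50} - \frac{208}{-296},360 \right)} = -35785 - 3 = -35788$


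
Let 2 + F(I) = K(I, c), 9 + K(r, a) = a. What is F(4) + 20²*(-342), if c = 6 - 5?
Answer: -136810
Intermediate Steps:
c = 1
K(r, a) = -9 + a
F(I) = -10 (F(I) = -2 + (-9 + 1) = -2 - 8 = -10)
F(4) + 20²*(-342) = -10 + 20²*(-342) = -10 + 400*(-342) = -10 - 136800 = -136810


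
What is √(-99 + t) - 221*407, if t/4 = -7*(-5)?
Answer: -89947 + √41 ≈ -89941.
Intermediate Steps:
t = 140 (t = 4*(-7*(-5)) = 4*35 = 140)
√(-99 + t) - 221*407 = √(-99 + 140) - 221*407 = √41 - 89947 = -89947 + √41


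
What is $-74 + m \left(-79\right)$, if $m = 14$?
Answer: $-1180$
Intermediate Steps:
$-74 + m \left(-79\right) = -74 + 14 \left(-79\right) = -74 - 1106 = -1180$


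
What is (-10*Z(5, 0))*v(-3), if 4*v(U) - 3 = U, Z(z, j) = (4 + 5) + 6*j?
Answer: 0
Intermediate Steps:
Z(z, j) = 9 + 6*j
v(U) = 3/4 + U/4
(-10*Z(5, 0))*v(-3) = (-10*(9 + 6*0))*(3/4 + (1/4)*(-3)) = (-10*(9 + 0))*(3/4 - 3/4) = -10*9*0 = -90*0 = 0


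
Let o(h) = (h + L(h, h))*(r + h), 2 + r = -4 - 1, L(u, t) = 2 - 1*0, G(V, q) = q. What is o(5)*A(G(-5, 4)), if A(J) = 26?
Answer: -364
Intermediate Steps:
L(u, t) = 2 (L(u, t) = 2 + 0 = 2)
r = -7 (r = -2 + (-4 - 1) = -2 - 5 = -7)
o(h) = (-7 + h)*(2 + h) (o(h) = (h + 2)*(-7 + h) = (2 + h)*(-7 + h) = (-7 + h)*(2 + h))
o(5)*A(G(-5, 4)) = (-14 + 5² - 5*5)*26 = (-14 + 25 - 25)*26 = -14*26 = -364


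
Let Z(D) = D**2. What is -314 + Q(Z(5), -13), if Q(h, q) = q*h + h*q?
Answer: -964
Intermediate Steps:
Q(h, q) = 2*h*q (Q(h, q) = h*q + h*q = 2*h*q)
-314 + Q(Z(5), -13) = -314 + 2*5**2*(-13) = -314 + 2*25*(-13) = -314 - 650 = -964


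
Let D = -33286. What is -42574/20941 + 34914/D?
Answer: -97647829/31683733 ≈ -3.0820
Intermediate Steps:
-42574/20941 + 34914/D = -42574/20941 + 34914/(-33286) = -42574*1/20941 + 34914*(-1/33286) = -42574/20941 - 1587/1513 = -97647829/31683733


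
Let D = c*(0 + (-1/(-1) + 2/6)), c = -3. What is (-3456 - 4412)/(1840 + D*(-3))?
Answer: -1967/463 ≈ -4.2484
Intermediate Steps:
D = -4 (D = -3*(0 + (-1/(-1) + 2/6)) = -3*(0 + (-1*(-1) + 2*(1/6))) = -3*(0 + (1 + 1/3)) = -3*(0 + 4/3) = -3*4/3 = -4)
(-3456 - 4412)/(1840 + D*(-3)) = (-3456 - 4412)/(1840 - 4*(-3)) = -7868/(1840 + 12) = -7868/1852 = -7868*1/1852 = -1967/463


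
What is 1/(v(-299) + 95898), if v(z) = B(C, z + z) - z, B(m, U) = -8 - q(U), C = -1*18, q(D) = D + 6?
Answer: 1/96781 ≈ 1.0333e-5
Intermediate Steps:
q(D) = 6 + D
C = -18
B(m, U) = -14 - U (B(m, U) = -8 - (6 + U) = -8 + (-6 - U) = -14 - U)
v(z) = -14 - 3*z (v(z) = (-14 - (z + z)) - z = (-14 - 2*z) - z = -14 - 3*z)
1/(v(-299) + 95898) = 1/((-14 - 3*(-299)) + 95898) = 1/((-14 + 897) + 95898) = 1/(883 + 95898) = 1/96781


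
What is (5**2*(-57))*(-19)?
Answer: 27075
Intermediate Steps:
(5**2*(-57))*(-19) = (25*(-57))*(-19) = -1425*(-19) = 27075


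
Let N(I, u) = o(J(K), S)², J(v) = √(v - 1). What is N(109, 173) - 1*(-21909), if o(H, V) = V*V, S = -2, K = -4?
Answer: 21925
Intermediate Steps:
J(v) = √(-1 + v)
o(H, V) = V²
N(I, u) = 16 (N(I, u) = ((-2)²)² = 4² = 16)
N(109, 173) - 1*(-21909) = 16 - 1*(-21909) = 16 + 21909 = 21925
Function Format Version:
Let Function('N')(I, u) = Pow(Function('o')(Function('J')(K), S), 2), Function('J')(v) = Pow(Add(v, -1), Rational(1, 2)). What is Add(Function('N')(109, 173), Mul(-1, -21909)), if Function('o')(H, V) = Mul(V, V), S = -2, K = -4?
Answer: 21925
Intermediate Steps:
Function('J')(v) = Pow(Add(-1, v), Rational(1, 2))
Function('o')(H, V) = Pow(V, 2)
Function('N')(I, u) = 16 (Function('N')(I, u) = Pow(Pow(-2, 2), 2) = Pow(4, 2) = 16)
Add(Function('N')(109, 173), Mul(-1, -21909)) = Add(16, Mul(-1, -21909)) = Add(16, 21909) = 21925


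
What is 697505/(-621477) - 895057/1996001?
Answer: -1948478016694/1240468713477 ≈ -1.5708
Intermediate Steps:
697505/(-621477) - 895057/1996001 = 697505*(-1/621477) - 895057*1/1996001 = -697505/621477 - 895057/1996001 = -1948478016694/1240468713477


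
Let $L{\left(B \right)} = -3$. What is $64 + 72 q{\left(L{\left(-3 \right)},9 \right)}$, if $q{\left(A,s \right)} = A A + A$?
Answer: $496$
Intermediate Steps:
$q{\left(A,s \right)} = A + A^{2}$ ($q{\left(A,s \right)} = A^{2} + A = A + A^{2}$)
$64 + 72 q{\left(L{\left(-3 \right)},9 \right)} = 64 + 72 \left(- 3 \left(1 - 3\right)\right) = 64 + 72 \left(\left(-3\right) \left(-2\right)\right) = 64 + 72 \cdot 6 = 64 + 432 = 496$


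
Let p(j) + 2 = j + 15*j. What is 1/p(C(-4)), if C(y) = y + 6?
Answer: 1/30 ≈ 0.033333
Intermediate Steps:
C(y) = 6 + y
p(j) = -2 + 16*j (p(j) = -2 + (j + 15*j) = -2 + 16*j)
1/p(C(-4)) = 1/(-2 + 16*(6 - 4)) = 1/(-2 + 16*2) = 1/(-2 + 32) = 1/30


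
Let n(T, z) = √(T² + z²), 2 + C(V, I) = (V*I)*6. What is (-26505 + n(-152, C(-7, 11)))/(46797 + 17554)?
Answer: -26505/64351 + 40*√149/64351 ≈ -0.40429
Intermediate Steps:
C(V, I) = -2 + 6*I*V (C(V, I) = -2 + (V*I)*6 = -2 + (I*V)*6 = -2 + 6*I*V)
(-26505 + n(-152, C(-7, 11)))/(46797 + 17554) = (-26505 + √((-152)² + (-2 + 6*11*(-7))²))/(46797 + 17554) = (-26505 + √(23104 + (-2 - 462)²))/64351 = (-26505 + √(23104 + (-464)²))*(1/64351) = (-26505 + √(23104 + 215296))*(1/64351) = (-26505 + √238400)*(1/64351) = (-26505 + 40*√149)*(1/64351) = -26505/64351 + 40*√149/64351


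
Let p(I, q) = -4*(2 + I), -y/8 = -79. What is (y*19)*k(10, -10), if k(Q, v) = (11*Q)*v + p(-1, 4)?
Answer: -13256832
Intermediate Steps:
y = 632 (y = -8*(-79) = 632)
p(I, q) = -8 - 4*I
k(Q, v) = -4 + 11*Q*v (k(Q, v) = (11*Q)*v + (-8 - 4*(-1)) = 11*Q*v + (-8 + 4) = 11*Q*v - 4 = -4 + 11*Q*v)
(y*19)*k(10, -10) = (632*19)*(-4 + 11*10*(-10)) = 12008*(-4 - 1100) = 12008*(-1104) = -13256832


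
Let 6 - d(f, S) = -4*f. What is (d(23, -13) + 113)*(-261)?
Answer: -55071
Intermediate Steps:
d(f, S) = 6 + 4*f (d(f, S) = 6 - (-4)*f = 6 + 4*f)
(d(23, -13) + 113)*(-261) = ((6 + 4*23) + 113)*(-261) = ((6 + 92) + 113)*(-261) = (98 + 113)*(-261) = 211*(-261) = -55071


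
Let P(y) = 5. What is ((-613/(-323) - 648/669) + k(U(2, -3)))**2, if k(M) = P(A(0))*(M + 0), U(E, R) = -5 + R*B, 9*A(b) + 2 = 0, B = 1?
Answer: 7919884864441/5188176841 ≈ 1526.5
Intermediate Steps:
A(b) = -2/9 (A(b) = -2/9 + (1/9)*0 = -2/9 + 0 = -2/9)
U(E, R) = -5 + R (U(E, R) = -5 + R*1 = -5 + R)
k(M) = 5*M (k(M) = 5*(M + 0) = 5*M)
((-613/(-323) - 648/669) + k(U(2, -3)))**2 = ((-613/(-323) - 648/669) + 5*(-5 - 3))**2 = ((-613*(-1/323) - 648*1/669) + 5*(-8))**2 = ((613/323 - 216/223) - 40)**2 = (66931/72029 - 40)**2 = (-2814229/72029)**2 = 7919884864441/5188176841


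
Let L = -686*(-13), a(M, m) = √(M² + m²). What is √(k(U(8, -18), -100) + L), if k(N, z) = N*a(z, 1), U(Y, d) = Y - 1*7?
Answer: √(8918 + √10001) ≈ 94.963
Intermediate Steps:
U(Y, d) = -7 + Y (U(Y, d) = Y - 7 = -7 + Y)
L = 8918
k(N, z) = N*√(1 + z²) (k(N, z) = N*√(z² + 1²) = N*√(z² + 1) = N*√(1 + z²))
√(k(U(8, -18), -100) + L) = √((-7 + 8)*√(1 + (-100)²) + 8918) = √(1*√(1 + 10000) + 8918) = √(1*√10001 + 8918) = √(√10001 + 8918) = √(8918 + √10001)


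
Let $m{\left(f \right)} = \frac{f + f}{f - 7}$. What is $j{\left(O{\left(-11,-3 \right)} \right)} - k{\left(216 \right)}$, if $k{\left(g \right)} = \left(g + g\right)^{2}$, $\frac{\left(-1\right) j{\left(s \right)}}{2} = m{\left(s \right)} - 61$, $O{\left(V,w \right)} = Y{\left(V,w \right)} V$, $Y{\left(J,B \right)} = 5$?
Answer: $- \frac{5781672}{31} \approx -1.8651 \cdot 10^{5}$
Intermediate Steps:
$m{\left(f \right)} = \frac{2 f}{-7 + f}$
$O{\left(V,w \right)} = 5 V$
$j{\left(s \right)} = 122 - \frac{4 s}{-7 + s}$ ($j{\left(s \right)} = - 2 \left(\frac{2 s}{-7 + s} - 61\right) = - 2 \left(-61 + \frac{2 s}{-7 + s}\right) = 122 - \frac{4 s}{-7 + s}$)
$k{\left(g \right)} = 4 g^{2}$ ($k{\left(g \right)} = \left(2 g\right)^{2} = 4 g^{2}$)
$j{\left(O{\left(-11,-3 \right)} \right)} - k{\left(216 \right)} = \frac{2 \left(-427 + 59 \cdot 5 \left(-11\right)\right)}{-7 + 5 \left(-11\right)} - 4 \cdot 216^{2} = \frac{2 \left(-427 + 59 \left(-55\right)\right)}{-7 - 55} - 4 \cdot 46656 = \frac{2 \left(-427 - 3245\right)}{-62} - 186624 = 2 \left(- \frac{1}{62}\right) \left(-3672\right) - 186624 = \frac{3672}{31} - 186624 = - \frac{5781672}{31}$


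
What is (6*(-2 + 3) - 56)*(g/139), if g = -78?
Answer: 3900/139 ≈ 28.058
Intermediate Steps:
(6*(-2 + 3) - 56)*(g/139) = (6*(-2 + 3) - 56)*(-78/139) = (6*1 - 56)*(-78*1/139) = (6 - 56)*(-78/139) = -50*(-78/139) = 3900/139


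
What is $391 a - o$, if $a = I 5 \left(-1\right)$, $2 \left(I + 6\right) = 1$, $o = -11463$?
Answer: $\frac{44431}{2} \approx 22216.0$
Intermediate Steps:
$I = - \frac{11}{2}$ ($I = -6 + \frac{1}{2} \cdot 1 = -6 + \frac{1}{2} = - \frac{11}{2} \approx -5.5$)
$a = \frac{55}{2}$ ($a = \left(- \frac{11}{2}\right) 5 \left(-1\right) = \left(- \frac{55}{2}\right) \left(-1\right) = \frac{55}{2} \approx 27.5$)
$391 a - o = 391 \cdot \frac{55}{2} - -11463 = \frac{21505}{2} + 11463 = \frac{44431}{2}$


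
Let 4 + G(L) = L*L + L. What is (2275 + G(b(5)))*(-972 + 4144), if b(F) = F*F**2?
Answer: 57162612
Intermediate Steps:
b(F) = F**3
G(L) = -4 + L + L**2 (G(L) = -4 + (L*L + L) = -4 + (L**2 + L) = -4 + (L + L**2) = -4 + L + L**2)
(2275 + G(b(5)))*(-972 + 4144) = (2275 + (-4 + 5**3 + (5**3)**2))*(-972 + 4144) = (2275 + (-4 + 125 + 125**2))*3172 = (2275 + (-4 + 125 + 15625))*3172 = (2275 + 15746)*3172 = 18021*3172 = 57162612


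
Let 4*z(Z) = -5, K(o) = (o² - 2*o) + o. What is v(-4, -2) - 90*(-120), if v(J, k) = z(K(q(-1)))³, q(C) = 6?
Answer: 691075/64 ≈ 10798.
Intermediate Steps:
K(o) = o² - o
z(Z) = -5/4 (z(Z) = (¼)*(-5) = -5/4)
v(J, k) = -125/64 (v(J, k) = (-5/4)³ = -125/64)
v(-4, -2) - 90*(-120) = -125/64 - 90*(-120) = -125/64 + 10800 = 691075/64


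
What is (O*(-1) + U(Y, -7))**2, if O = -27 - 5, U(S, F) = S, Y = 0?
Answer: 1024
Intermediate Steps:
O = -32
(O*(-1) + U(Y, -7))**2 = (-32*(-1) + 0)**2 = (32 + 0)**2 = 32**2 = 1024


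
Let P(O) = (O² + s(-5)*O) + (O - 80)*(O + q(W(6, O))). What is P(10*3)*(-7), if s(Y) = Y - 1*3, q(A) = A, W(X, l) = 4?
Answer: 7280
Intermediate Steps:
s(Y) = -3 + Y (s(Y) = Y - 3 = -3 + Y)
P(O) = O² - 8*O + (-80 + O)*(4 + O) (P(O) = (O² + (-3 - 5)*O) + (O - 80)*(O + 4) = (O² - 8*O) + (-80 + O)*(4 + O) = O² - 8*O + (-80 + O)*(4 + O))
P(10*3)*(-7) = (-320 - 840*3 + 2*(10*3)²)*(-7) = (-320 - 84*30 + 2*30²)*(-7) = (-320 - 2520 + 2*900)*(-7) = (-320 - 2520 + 1800)*(-7) = -1040*(-7) = 7280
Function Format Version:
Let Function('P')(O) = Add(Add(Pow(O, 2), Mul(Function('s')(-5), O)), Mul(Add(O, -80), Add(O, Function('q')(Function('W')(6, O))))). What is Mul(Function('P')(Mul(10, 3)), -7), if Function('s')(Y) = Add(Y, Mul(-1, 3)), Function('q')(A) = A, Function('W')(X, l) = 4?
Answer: 7280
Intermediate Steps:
Function('s')(Y) = Add(-3, Y) (Function('s')(Y) = Add(Y, -3) = Add(-3, Y))
Function('P')(O) = Add(Pow(O, 2), Mul(-8, O), Mul(Add(-80, O), Add(4, O))) (Function('P')(O) = Add(Add(Pow(O, 2), Mul(Add(-3, -5), O)), Mul(Add(O, -80), Add(O, 4))) = Add(Add(Pow(O, 2), Mul(-8, O)), Mul(Add(-80, O), Add(4, O))) = Add(Pow(O, 2), Mul(-8, O), Mul(Add(-80, O), Add(4, O))))
Mul(Function('P')(Mul(10, 3)), -7) = Mul(Add(-320, Mul(-84, Mul(10, 3)), Mul(2, Pow(Mul(10, 3), 2))), -7) = Mul(Add(-320, Mul(-84, 30), Mul(2, Pow(30, 2))), -7) = Mul(Add(-320, -2520, Mul(2, 900)), -7) = Mul(Add(-320, -2520, 1800), -7) = Mul(-1040, -7) = 7280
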